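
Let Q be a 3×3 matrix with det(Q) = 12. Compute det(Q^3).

1728

det(Q^3) = (det Q)^3 = (12)^3 = 1728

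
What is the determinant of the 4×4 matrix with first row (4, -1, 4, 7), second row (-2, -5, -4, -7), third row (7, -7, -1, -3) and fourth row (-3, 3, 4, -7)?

Expand along row 1:
  + (4) · M_11   where M_11 = det([-5 -4 -7; -7 -1 -3; 3 4 -7]) = 312
  − (-1) · M_12   where M_12 = det([-2 -4 -7; 7 -1 -3; -3 4 -7]) = -445
  + (4) · M_13   where M_13 = det([-2 -5 -7; 7 -7 -3; -3 3 -7]) = -406
  − (7) · M_14   where M_14 = det([-2 -5 -4; 7 -7 -1; -3 3 4]) = 175
det = (+1)·(4)·(312) + (-1)·(-1)·(-445) + (+1)·(4)·(-406) + (-1)·(7)·(175) = -2046

The determinant is -2046.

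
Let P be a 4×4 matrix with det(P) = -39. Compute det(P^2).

1521

det(P^2) = (det P)^2 = (-39)^2 = 1521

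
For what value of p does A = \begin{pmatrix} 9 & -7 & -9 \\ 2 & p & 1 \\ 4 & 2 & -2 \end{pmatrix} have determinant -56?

p = 3

Expanding along the column containing p, det(A) is linear in p: det(A) = (18)·p + (-110).
Set (18)·p + (-110) = -56  ⇒  (18)·p = 54  ⇒  p = 3.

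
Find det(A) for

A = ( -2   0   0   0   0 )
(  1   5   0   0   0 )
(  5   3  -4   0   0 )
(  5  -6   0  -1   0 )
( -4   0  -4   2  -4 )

The determinant is 160.

A is lower triangular, so det(A) is the product of the diagonal entries:
det = (-2) · (5) · (-4) · (-1) · (-4) = 160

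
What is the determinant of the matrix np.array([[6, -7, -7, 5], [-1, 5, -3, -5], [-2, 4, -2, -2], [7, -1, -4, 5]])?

The determinant is -810.

Expand along row 1:
  + (6) · M_11   where M_11 = det([5 -3 -5; 4 -2 -2; -1 -4 5]) = 54
  − (-7) · M_12   where M_12 = det([-1 -3 -5; -2 -2 -2; 7 -4 5]) = -80
  + (-7) · M_13   where M_13 = det([-1 5 -5; -2 4 -2; 7 -1 5]) = 92
  − (5) · M_14   where M_14 = det([-1 5 -3; -2 4 -2; 7 -1 -4]) = -14
det = (+1)·(6)·(54) + (-1)·(-7)·(-80) + (+1)·(-7)·(92) + (-1)·(5)·(-14) = -810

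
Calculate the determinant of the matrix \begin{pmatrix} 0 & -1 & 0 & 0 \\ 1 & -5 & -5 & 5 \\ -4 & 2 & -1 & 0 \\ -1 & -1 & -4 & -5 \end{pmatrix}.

Expand along row 1 (it has 3 zeros):
  − (-1) · M_12   where M_12 = det([1 -5 5; -4 -1 0; -1 -4 -5]) = 180
det = (-1)·(-1)·(180) = 180

180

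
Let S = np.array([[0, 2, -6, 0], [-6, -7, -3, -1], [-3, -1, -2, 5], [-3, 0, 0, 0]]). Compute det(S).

-750

Expand along row 4 (it has 3 zeros):
  − (-3) · M_41   where M_41 = det([2 -6 0; -7 -3 -1; -1 -2 5]) = -250
det = (-1)·(-3)·(-250) = -750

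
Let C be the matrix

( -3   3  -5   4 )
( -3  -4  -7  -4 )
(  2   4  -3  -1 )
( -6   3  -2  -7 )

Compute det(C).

det(C) = 2921

Expand along row 1:
  + (-3) · M_11   where M_11 = det([-4 -7 -4; 4 -3 -1; 3 -2 -7]) = -255
  − (3) · M_12   where M_12 = det([-3 -7 -4; 2 -3 -1; -6 -2 -7]) = -109
  + (-5) · M_13   where M_13 = det([-3 -4 -4; 2 4 -1; -6 3 -7]) = -125
  − (4) · M_14   where M_14 = det([-3 -4 -7; 2 4 -3; -6 3 -2]) = -301
det = (+1)·(-3)·(-255) + (-1)·(3)·(-109) + (+1)·(-5)·(-125) + (-1)·(4)·(-301) = 2921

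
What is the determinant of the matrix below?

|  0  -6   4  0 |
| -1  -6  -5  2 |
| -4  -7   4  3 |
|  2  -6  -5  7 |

The determinant is -1522.

Expand along row 1 (it has 2 zeros):
  − (-6) · M_12   where M_12 = det([-1 -5 2; -4 4 3; 2 -5 7]) = -189
  + (4) · M_13   where M_13 = det([-1 -6 2; -4 -7 3; 2 -6 7]) = -97
det = (-1)·(-6)·(-189) + (+1)·(4)·(-97) = -1522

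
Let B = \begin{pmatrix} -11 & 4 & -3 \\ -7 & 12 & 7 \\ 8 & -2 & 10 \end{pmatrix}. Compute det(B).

|B| = -724

Expand along column 1:
  + (-11) · |12 7; -2 10| = (-11)·(120 − (-14)) = -1474
  − (-7) · |4 -3; -2 10| = −(-7)·(40 − 6) = 238
  + 8 · |4 -3; 12 7| = 8·(28 − (-36)) = 512
Sum: (-1474) + (238) + (512) = -724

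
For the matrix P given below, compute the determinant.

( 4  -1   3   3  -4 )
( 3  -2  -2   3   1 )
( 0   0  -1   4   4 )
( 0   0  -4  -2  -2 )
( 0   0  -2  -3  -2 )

-90

P is block upper-triangular with a 2×2 block and a 3×3 block on the diagonal, so its determinant equals the product of the determinants of the diagonal blocks.
det of the 2×2 block = -5
det of the 3×3 block = 18
det = (-5)·(18) = -90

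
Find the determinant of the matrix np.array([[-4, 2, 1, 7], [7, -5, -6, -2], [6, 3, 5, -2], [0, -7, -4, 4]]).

Expand along row 4 (it has 1 zero):
  + (-7) · M_42   where M_42 = det([-4 1 7; 7 -6 -2; 6 5 -2]) = 411
  − (-4) · M_43   where M_43 = det([-4 2 7; 7 -5 -2; 6 3 -2]) = 297
  + (4) · M_44   where M_44 = det([-4 2 1; 7 -5 -6; 6 3 5]) = -63
det = (+1)·(-7)·(411) + (-1)·(-4)·(297) + (+1)·(4)·(-63) = -1941

-1941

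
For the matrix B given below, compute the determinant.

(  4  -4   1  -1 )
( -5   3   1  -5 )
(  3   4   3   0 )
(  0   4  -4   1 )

The determinant is 847.

Expand along row 3 (it has 1 zero):
  + (3) · M_31   where M_31 = det([-4 1 -1; 3 1 -5; 4 -4 1]) = 69
  − (4) · M_32   where M_32 = det([4 1 -1; -5 1 -5; 0 -4 1]) = -91
  + (3) · M_33   where M_33 = det([4 -4 -1; -5 3 -5; 0 4 1]) = 92
det = (+1)·(3)·(69) + (-1)·(4)·(-91) + (+1)·(3)·(92) = 847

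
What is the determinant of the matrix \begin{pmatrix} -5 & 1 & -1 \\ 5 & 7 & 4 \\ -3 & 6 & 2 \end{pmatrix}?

-23

Expand along column 1:
  + (-5) · |7 4; 6 2| = (-5)·(14 − 24) = 50
  − 5 · |1 -1; 6 2| = −5·(2 − (-6)) = -40
  + (-3) · |1 -1; 7 4| = (-3)·(4 − (-7)) = -33
Sum: (50) + (-40) + (-33) = -23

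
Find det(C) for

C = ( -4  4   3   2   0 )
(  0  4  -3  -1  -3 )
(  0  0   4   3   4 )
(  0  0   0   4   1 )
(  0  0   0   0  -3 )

det(C) = 768

C is upper triangular, so det(C) is the product of the diagonal entries:
det = (-4) · (4) · (4) · (4) · (-3) = 768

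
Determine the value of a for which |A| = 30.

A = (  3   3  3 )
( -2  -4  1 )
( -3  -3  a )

-8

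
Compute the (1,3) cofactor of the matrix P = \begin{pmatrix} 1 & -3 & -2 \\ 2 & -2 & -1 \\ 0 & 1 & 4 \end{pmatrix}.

2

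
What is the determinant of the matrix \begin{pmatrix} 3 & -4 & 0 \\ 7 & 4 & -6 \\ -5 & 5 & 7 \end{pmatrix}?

Expand along column 3:
  − (-6) · |3 -4; -5 5| = −(-6)·(15 − 20) = -30
  + 7 · |3 -4; 7 4| = 7·(12 − (-28)) = 280
Sum: (-30) + (280) = 250

250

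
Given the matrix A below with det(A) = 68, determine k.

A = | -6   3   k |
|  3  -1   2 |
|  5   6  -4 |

-2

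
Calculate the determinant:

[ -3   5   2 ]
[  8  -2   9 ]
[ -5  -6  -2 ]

-435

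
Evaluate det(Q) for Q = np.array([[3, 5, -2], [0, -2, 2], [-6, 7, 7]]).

Expand along row 2:
  + (-2) · |3 -2; -6 7| = (-2)·(21 − 12) = -18
  − 2 · |3 5; -6 7| = −2·(21 − (-30)) = -102
Sum: (-18) + (-102) = -120

-120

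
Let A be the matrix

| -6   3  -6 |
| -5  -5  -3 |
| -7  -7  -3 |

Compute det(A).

det(A) = 54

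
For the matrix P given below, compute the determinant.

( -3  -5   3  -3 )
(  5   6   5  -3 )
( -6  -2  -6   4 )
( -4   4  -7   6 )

Expand along row 1:
  + (-3) · M_11   where M_11 = det([6 5 -3; -2 -6 4; 4 -7 6]) = -22
  − (-5) · M_12   where M_12 = det([5 5 -3; -6 -6 4; -4 -7 6]) = 6
  + (3) · M_13   where M_13 = det([5 6 -3; -6 -2 4; -4 4 6]) = 76
  − (-3) · M_14   where M_14 = det([5 6 5; -6 -2 -6; -4 4 -7]) = -78
det = (+1)·(-3)·(-22) + (-1)·(-5)·(6) + (+1)·(3)·(76) + (-1)·(-3)·(-78) = 90

90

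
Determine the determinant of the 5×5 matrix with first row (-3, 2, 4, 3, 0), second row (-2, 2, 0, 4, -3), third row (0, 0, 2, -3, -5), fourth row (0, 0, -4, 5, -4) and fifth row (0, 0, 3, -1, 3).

The matrix is block upper-triangular with a 2×2 block and a 3×3 block on the diagonal, so its determinant equals the product of the determinants of the diagonal blocks.
det of the 2×2 block = -2
det of the 3×3 block = 77
det = (-2)·(77) = -154

The determinant is -154.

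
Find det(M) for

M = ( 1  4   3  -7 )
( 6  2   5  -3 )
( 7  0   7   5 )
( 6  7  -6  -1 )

Expand along row 3 (it has 1 zero):
  + (7) · M_31   where M_31 = det([4 3 -7; 2 5 -3; 7 -6 -1]) = 180
  + (7) · M_33   where M_33 = det([1 4 -7; 6 2 -3; 6 7 -1]) = -239
  − (5) · M_34   where M_34 = det([1 4 3; 6 2 5; 6 7 -6]) = 307
det = (+1)·(7)·(180) + (+1)·(7)·(-239) + (-1)·(5)·(307) = -1948

det(M) = -1948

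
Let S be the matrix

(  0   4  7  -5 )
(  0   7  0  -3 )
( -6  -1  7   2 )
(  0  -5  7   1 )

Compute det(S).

Expand along column 1 (it has 3 zeros):
  + (-6) · M_31   where M_31 = det([4 7 -5; 7 0 -3; -5 7 1]) = -105
det = (+1)·(-6)·(-105) = 630

The determinant is 630.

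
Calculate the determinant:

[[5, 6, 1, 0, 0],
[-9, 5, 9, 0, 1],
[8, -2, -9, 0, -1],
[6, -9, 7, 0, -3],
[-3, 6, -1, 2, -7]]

-1542

Expand along column 4 (it has 4 zeros):
  − (2) · M_54   where M_54 = det([5 6 1 0; -9 5 9 1; 8 -2 -9 -1; 6 -9 7 -3]) = 771
det = (-1)·(2)·(771) = -1542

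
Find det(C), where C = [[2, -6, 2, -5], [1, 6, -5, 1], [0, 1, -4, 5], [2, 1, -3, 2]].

Expand along row 3 (it has 1 zero):
  − (1) · M_32   where M_32 = det([2 2 -5; 1 -5 1; 2 -3 2]) = -49
  + (-4) · M_33   where M_33 = det([2 -6 -5; 1 6 1; 2 1 2]) = 77
  − (5) · M_34   where M_34 = det([2 -6 2; 1 6 -5; 2 1 -3]) = -6
det = (-1)·(1)·(-49) + (+1)·(-4)·(77) + (-1)·(5)·(-6) = -229

|C| = -229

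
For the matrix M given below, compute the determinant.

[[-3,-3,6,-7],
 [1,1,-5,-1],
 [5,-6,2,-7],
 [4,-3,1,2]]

Expand along row 1:
  + (-3) · M_11   where M_11 = det([1 -5 -1; -6 2 -7; -3 1 2]) = -154
  − (-3) · M_12   where M_12 = det([1 -5 -1; 5 2 -7; 4 1 2]) = 204
  + (6) · M_13   where M_13 = det([1 1 -1; 5 -6 -7; 4 -3 2]) = -80
  − (-7) · M_14   where M_14 = det([1 1 -5; 5 -6 2; 4 -3 1]) = -42
det = (+1)·(-3)·(-154) + (-1)·(-3)·(204) + (+1)·(6)·(-80) + (-1)·(-7)·(-42) = 300

300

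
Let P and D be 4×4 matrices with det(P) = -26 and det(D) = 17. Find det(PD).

det(PD) = det(P)·det(D) = (-26)·(17) = -442

det(PD) = -442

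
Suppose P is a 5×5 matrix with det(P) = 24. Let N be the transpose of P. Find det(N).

det(Pᵀ) = det(P).
det(N) = (1)·(24) = 24

24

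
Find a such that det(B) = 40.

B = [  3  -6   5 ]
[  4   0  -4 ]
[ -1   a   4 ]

a = -1

Expanding along the row containing a, det(B) is linear in a: det(B) = (32)·a + (72).
Set (32)·a + (72) = 40  ⇒  (32)·a = -32  ⇒  a = -1.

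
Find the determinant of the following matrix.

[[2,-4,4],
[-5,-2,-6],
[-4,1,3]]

-208

Expand along row 1:
  + 2 · |-2 -6; 1 3| = 2·(-6 − (-6)) = 0
  − (-4) · |-5 -6; -4 3| = −(-4)·(-15 − 24) = -156
  + 4 · |-5 -2; -4 1| = 4·(-5 − 8) = -52
Sum: (0) + (-156) + (-52) = -208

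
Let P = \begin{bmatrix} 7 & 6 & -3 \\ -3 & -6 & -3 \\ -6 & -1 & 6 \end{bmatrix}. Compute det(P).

42

Expand along column 1:
  + 7 · |-6 -3; -1 6| = 7·(-36 − 3) = -273
  − (-3) · |6 -3; -1 6| = −(-3)·(36 − 3) = 99
  + (-6) · |6 -3; -6 -3| = (-6)·(-18 − 18) = 216
Sum: (-273) + (99) + (216) = 42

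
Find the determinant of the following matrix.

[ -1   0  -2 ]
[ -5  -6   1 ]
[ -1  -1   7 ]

43

Expand along column 2:
  + (-6) · |-1 -2; -1 7| = (-6)·(-7 − 2) = 54
  − (-1) · |-1 -2; -5 1| = −(-1)·(-1 − 10) = -11
Sum: (54) + (-11) = 43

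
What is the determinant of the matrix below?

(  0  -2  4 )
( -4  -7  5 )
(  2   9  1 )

The determinant is -116.

Expand along column 1:
  − (-4) · |-2 4; 9 1| = −(-4)·(-2 − 36) = -152
  + 2 · |-2 4; -7 5| = 2·(-10 − (-28)) = 36
Sum: (-152) + (36) = -116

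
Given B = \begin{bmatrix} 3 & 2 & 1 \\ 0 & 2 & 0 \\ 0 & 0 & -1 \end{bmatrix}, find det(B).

B is upper triangular, so det(B) is the product of the diagonal entries:
det = (3) · (2) · (-1) = -6

-6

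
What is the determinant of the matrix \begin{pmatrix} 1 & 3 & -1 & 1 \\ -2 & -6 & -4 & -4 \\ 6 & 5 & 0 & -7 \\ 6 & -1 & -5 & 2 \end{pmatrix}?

The determinant is -1372.

Expand along row 3 (it has 1 zero):
  + (6) · M_31   where M_31 = det([3 -1 1; -6 -4 -4; -1 -5 2]) = -74
  − (5) · M_32   where M_32 = det([1 -1 1; -2 -4 -4; 6 -5 2]) = 26
  − (-7) · M_34   where M_34 = det([1 3 -1; -2 -6 -4; 6 -1 -5]) = -114
det = (+1)·(6)·(-74) + (-1)·(5)·(26) + (-1)·(-7)·(-114) = -1372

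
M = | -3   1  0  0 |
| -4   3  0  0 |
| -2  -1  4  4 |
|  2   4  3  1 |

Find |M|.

M is block lower-triangular with a 2×2 block and a 2×2 block on the diagonal, so its determinant equals the product of the determinants of the diagonal blocks.
det of the 2×2 block = -5
det of the 2×2 block = -8
det = (-5)·(-8) = 40

40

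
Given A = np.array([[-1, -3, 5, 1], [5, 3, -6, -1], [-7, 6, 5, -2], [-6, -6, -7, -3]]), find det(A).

Expand along row 1:
  + (-1) · M_11   where M_11 = det([3 -6 -1; 6 5 -2; -6 -7 -3]) = -255
  − (-3) · M_12   where M_12 = det([5 -6 -1; -7 5 -2; -6 -7 -3]) = -170
  + (5) · M_13   where M_13 = det([5 3 -1; -7 6 -2; -6 -6 -3]) = -255
  − (1) · M_14   where M_14 = det([5 3 -6; -7 6 5; -6 -6 -7]) = -765
det = (+1)·(-1)·(-255) + (-1)·(-3)·(-170) + (+1)·(5)·(-255) + (-1)·(1)·(-765) = -765

The determinant is -765.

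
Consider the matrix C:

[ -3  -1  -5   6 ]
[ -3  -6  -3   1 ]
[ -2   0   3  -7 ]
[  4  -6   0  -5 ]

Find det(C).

|C| = -657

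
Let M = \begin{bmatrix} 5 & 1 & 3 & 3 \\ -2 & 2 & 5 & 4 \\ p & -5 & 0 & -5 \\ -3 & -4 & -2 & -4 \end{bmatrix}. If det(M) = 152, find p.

-4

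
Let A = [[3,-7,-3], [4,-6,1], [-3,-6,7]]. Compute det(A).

det(A) = 235

Expand along column 1:
  + 3 · |-6 1; -6 7| = 3·(-42 − (-6)) = -108
  − 4 · |-7 -3; -6 7| = −4·(-49 − 18) = 268
  + (-3) · |-7 -3; -6 1| = (-3)·(-7 − 18) = 75
Sum: (-108) + (268) + (75) = 235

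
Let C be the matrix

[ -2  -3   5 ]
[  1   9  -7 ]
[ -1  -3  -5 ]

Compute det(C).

The determinant is 126.

Expand along column 1:
  + (-2) · |9 -7; -3 -5| = (-2)·(-45 − 21) = 132
  − 1 · |-3 5; -3 -5| = −1·(15 − (-15)) = -30
  + (-1) · |-3 5; 9 -7| = (-1)·(21 − 45) = 24
Sum: (132) + (-30) + (24) = 126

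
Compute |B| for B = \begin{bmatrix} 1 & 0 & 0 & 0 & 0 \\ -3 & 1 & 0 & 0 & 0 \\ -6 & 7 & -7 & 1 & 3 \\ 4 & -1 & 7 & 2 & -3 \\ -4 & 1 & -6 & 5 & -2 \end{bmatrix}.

The determinant is 96.

B is block lower-triangular with a 2×2 block and a 3×3 block on the diagonal, so its determinant equals the product of the determinants of the diagonal blocks.
det of the 2×2 block = 1
det of the 3×3 block = 96
det = (1)·(96) = 96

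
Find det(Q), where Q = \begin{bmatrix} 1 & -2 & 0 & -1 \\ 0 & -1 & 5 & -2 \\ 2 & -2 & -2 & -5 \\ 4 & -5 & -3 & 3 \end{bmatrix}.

The determinant is -92.

Expand along row 1 (it has 1 zero):
  + (1) · M_11   where M_11 = det([-1 5 -2; -2 -2 -5; -5 -3 3]) = 184
  − (-2) · M_12   where M_12 = det([0 5 -2; 2 -2 -5; 4 -3 3]) = -134
  − (-1) · M_14   where M_14 = det([0 -1 5; 2 -2 -2; 4 -5 -3]) = -8
det = (+1)·(1)·(184) + (-1)·(-2)·(-134) + (-1)·(-1)·(-8) = -92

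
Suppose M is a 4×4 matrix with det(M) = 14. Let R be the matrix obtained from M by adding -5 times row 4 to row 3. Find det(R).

Adding a multiple of one row to another leaves the determinant unchanged.
det(R) = (1)·(14) = 14

14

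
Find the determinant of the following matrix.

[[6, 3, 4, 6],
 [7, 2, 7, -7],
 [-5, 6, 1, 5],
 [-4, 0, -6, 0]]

Expand along row 4 (it has 2 zeros):
  − (-4) · M_41   where M_41 = det([3 4 6; 2 7 -7; 6 1 5]) = -322
  − (-6) · M_43   where M_43 = det([6 3 6; 7 2 -7; -5 6 5]) = 624
det = (-1)·(-4)·(-322) + (-1)·(-6)·(624) = 2456

The determinant is 2456.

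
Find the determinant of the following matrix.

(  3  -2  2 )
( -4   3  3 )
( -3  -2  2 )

Expand along column 1:
  + 3 · |3 3; -2 2| = 3·(6 − (-6)) = 36
  − (-4) · |-2 2; -2 2| = −(-4)·(-4 − (-4)) = 0
  + (-3) · |-2 2; 3 3| = (-3)·(-6 − 6) = 36
Sum: (36) + (0) + (36) = 72

72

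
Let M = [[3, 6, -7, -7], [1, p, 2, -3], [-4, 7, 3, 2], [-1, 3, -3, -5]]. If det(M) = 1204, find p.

p = 9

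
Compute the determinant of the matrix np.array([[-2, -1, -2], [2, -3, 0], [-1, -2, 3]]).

Expand along column 3:
  + (-2) · |2 -3; -1 -2| = (-2)·(-4 − 3) = 14
  + 3 · |-2 -1; 2 -3| = 3·(6 − (-2)) = 24
Sum: (14) + (24) = 38

38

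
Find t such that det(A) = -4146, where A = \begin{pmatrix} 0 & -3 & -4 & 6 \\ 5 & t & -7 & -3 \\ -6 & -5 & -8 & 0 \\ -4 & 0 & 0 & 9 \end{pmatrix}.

Expanding along the column containing t, det(A) is linear in t: det(A) = (-408)·t + (-2106).
Set (-408)·t + (-2106) = -4146  ⇒  (-408)·t = -2040  ⇒  t = 5.

5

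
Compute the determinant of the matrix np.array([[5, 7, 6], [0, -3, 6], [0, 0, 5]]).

The determinant is -75.

The matrix is upper triangular, so the determinant is the product of the diagonal entries:
det = (5) · (-3) · (5) = -75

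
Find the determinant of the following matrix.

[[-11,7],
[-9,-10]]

det = (-11)·(-10) − 7·(-9) = 110 − (-63) = 173

The determinant is 173.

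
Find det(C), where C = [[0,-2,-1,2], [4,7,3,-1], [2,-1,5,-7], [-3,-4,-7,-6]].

-726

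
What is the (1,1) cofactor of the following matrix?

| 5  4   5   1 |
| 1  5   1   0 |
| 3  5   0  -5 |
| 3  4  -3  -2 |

The cofactor is -85.

Delete row 1 and column 1; the remaining 3×3 submatrix is [5 1 0; 5 0 -5; 4 -3 -2].
Its determinant is -85.
The cofactor carries sign (−1)^(1+1) = +1, so C_{1,1} = +(-85) = -85.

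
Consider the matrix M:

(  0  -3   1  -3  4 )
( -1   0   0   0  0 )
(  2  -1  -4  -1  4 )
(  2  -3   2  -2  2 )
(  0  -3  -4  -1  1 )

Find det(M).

Expand along row 2 (it has 4 zeros):
  − (-1) · M_21   where M_21 = det([-3 1 -3 4; -1 -4 -1 4; -3 2 -2 2; -3 -4 -1 1]) = -43
det = (-1)·(-1)·(-43) = -43

|M| = -43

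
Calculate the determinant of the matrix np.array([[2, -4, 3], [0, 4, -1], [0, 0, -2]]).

-16

The matrix is upper triangular, so the determinant is the product of the diagonal entries:
det = (2) · (4) · (-2) = -16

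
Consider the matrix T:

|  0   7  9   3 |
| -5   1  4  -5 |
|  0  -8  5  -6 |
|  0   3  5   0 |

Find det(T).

Expand along column 1 (it has 3 zeros):
  − (-5) · M_21   where M_21 = det([7 9 3; -8 5 -6; 3 5 0]) = -117
det = (-1)·(-5)·(-117) = -585

|T| = -585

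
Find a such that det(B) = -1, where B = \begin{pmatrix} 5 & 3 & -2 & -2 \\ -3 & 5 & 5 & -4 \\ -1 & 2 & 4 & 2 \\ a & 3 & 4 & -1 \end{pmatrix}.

Expanding along the row containing a, det(B) is linear in a: det(B) = (-94)·a + (-189).
Set (-94)·a + (-189) = -1  ⇒  (-94)·a = 188  ⇒  a = -2.

-2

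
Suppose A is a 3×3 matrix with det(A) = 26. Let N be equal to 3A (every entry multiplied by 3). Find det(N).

The determinant is 702.

For a 3×3 matrix, det(3A) = 3^3·det(A) = 27·det(A).
det(N) = (27)·(26) = 702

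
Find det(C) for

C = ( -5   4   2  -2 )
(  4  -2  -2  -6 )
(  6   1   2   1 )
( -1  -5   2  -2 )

det(C) = 1386

Expand along row 1:
  + (-5) · M_11   where M_11 = det([-2 -2 -6; 1 2 1; -5 2 -2]) = -54
  − (4) · M_12   where M_12 = det([4 -2 -6; 6 2 1; -1 2 -2]) = -130
  + (2) · M_13   where M_13 = det([4 -2 -6; 6 1 1; -1 -5 -2]) = 164
  − (-2) · M_14   where M_14 = det([4 -2 -2; 6 1 2; -1 -5 2]) = 134
det = (+1)·(-5)·(-54) + (-1)·(4)·(-130) + (+1)·(2)·(164) + (-1)·(-2)·(134) = 1386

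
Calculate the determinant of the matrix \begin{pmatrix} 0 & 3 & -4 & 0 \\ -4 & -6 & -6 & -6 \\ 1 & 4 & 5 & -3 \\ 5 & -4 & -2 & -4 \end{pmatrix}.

-2284

Expand along row 1 (it has 2 zeros):
  − (3) · M_12   where M_12 = det([-4 -6 -6; 1 5 -3; 5 -2 -4]) = 332
  + (-4) · M_13   where M_13 = det([-4 -6 -6; 1 4 -3; 5 -4 -4]) = 322
det = (-1)·(3)·(332) + (+1)·(-4)·(322) = -2284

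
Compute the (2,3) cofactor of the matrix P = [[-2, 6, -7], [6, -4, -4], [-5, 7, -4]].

-16

Delete row 2 and column 3; the remaining 2×2 submatrix is [-2 6; -5 7].
Its determinant is (-2)·7 − 6·(-5) = 16.
The cofactor carries sign (−1)^(2+3) = −1, so C_{2,3} = −(16) = -16.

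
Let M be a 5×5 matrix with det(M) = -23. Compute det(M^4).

279841

det(M^4) = (det M)^4 = (-23)^4 = 279841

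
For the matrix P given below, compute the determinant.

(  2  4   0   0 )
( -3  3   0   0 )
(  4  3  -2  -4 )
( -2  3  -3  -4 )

P is block lower-triangular with a 2×2 block and a 2×2 block on the diagonal, so its determinant equals the product of the determinants of the diagonal blocks.
det of the 2×2 block = 18
det of the 2×2 block = -4
det = (18)·(-4) = -72

-72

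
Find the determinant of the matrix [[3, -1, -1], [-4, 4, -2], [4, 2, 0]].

44

Expand along row 3:
  + 4 · |-1 -1; 4 -2| = 4·(2 − (-4)) = 24
  − 2 · |3 -1; -4 -2| = −2·(-6 − 4) = 20
Sum: (24) + (20) = 44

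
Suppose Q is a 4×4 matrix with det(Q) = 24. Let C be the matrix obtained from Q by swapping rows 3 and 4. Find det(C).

-24

Swapping two rows multiplies the determinant by −1.
det(C) = (-1)·(24) = -24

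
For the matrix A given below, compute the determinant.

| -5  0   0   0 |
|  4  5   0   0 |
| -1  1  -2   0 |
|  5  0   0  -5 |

The determinant is -250.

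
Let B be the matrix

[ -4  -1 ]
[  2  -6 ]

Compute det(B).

det(B) = (-4)·(-6) − (-1)·2 = 24 − (-2) = 26

26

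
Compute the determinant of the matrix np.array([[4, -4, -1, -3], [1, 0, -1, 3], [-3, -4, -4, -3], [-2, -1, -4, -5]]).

Expand along row 2 (it has 1 zero):
  − (1) · M_21   where M_21 = det([-4 -1 -3; -4 -4 -3; -1 -4 -5]) = -51
  − (-1) · M_23   where M_23 = det([4 -4 -3; -3 -4 -3; -2 -1 -5]) = 119
  + (3) · M_24   where M_24 = det([4 -4 -1; -3 -4 -4; -2 -1 -4]) = 69
det = (-1)·(1)·(-51) + (-1)·(-1)·(119) + (+1)·(3)·(69) = 377

377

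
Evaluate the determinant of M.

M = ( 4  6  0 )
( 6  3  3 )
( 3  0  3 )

The determinant is -18.

Expand along column 2:
  − 6 · |6 3; 3 3| = −6·(18 − 9) = -54
  + 3 · |4 0; 3 3| = 3·(12 − 0) = 36
Sum: (-54) + (36) = -18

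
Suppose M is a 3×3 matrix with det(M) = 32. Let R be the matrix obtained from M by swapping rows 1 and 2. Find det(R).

Swapping two rows multiplies the determinant by −1.
det(R) = (-1)·(32) = -32

|R| = -32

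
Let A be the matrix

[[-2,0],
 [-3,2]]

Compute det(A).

det(A) = (-2)·2 − 0·(-3) = -4 − 0 = -4

det(A) = -4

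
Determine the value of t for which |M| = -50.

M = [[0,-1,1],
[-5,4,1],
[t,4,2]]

Expanding along the column containing t, det(M) is linear in t: det(M) = (-5)·t + (-30).
Set (-5)·t + (-30) = -50  ⇒  (-5)·t = -20  ⇒  t = 4.

t = 4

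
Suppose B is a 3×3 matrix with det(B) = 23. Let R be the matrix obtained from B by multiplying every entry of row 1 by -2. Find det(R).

det(R) = -46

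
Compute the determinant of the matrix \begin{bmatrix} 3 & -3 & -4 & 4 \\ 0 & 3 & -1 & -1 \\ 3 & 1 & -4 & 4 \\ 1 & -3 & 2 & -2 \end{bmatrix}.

-80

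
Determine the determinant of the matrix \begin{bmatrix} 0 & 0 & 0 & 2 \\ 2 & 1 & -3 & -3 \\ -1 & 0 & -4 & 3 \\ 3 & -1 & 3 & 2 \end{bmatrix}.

40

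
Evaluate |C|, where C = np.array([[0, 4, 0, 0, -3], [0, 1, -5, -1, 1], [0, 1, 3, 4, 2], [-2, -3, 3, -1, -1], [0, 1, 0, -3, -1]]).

|C| = -422

Expand along column 1 (it has 4 zeros):
  − (-2) · M_41   where M_41 = det([4 0 0 -3; 1 -5 -1 1; 1 3 4 2; 1 0 -3 -1]) = -211
det = (-1)·(-2)·(-211) = -422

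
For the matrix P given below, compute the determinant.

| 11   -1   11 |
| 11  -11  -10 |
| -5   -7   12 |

-3592

Expand along column 1:
  + 11 · |-11 -10; -7 12| = 11·(-132 − 70) = -2222
  − 11 · |-1 11; -7 12| = −11·(-12 − (-77)) = -715
  + (-5) · |-1 11; -11 -10| = (-5)·(10 − (-121)) = -655
Sum: (-2222) + (-715) + (-655) = -3592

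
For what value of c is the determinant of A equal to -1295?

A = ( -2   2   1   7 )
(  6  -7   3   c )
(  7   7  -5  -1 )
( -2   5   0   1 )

c = 5

Expanding along the row containing c, det(A) is linear in c: det(A) = (19)·c + (-1390).
Set (19)·c + (-1390) = -1295  ⇒  (19)·c = 95  ⇒  c = 5.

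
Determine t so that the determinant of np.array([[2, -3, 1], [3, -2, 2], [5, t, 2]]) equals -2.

Expanding along the row containing t, det(B) is linear in t: det(B) = (-1)·t + (-10).
Set (-1)·t + (-10) = -2  ⇒  (-1)·t = 8  ⇒  t = -8.

t = -8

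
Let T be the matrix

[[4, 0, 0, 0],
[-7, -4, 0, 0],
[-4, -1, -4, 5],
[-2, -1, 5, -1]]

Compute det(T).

Expand along row 1 (it has 3 zeros):
  + (4) · M_11   where M_11 = det([-4 0 0; -1 -4 5; -1 5 -1]) = 84
det = (+1)·(4)·(84) = 336

|T| = 336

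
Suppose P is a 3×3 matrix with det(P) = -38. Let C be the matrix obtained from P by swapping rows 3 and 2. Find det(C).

The determinant is 38.

Swapping two rows multiplies the determinant by −1.
det(C) = (-1)·(-38) = 38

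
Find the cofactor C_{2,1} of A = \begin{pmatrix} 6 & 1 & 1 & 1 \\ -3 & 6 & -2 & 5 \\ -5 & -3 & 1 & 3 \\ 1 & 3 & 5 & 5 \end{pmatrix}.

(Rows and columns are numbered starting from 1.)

Delete row 2 and column 1; the remaining 3×3 submatrix is [1 1 1; -3 1 3; 3 5 5].
Its determinant is -4.
The cofactor carries sign (−1)^(2+1) = −1, so C_{2,1} = −(-4) = 4.

4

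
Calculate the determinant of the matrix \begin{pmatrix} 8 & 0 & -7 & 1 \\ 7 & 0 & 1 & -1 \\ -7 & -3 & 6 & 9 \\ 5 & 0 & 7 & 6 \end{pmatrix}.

Expand along column 2 (it has 3 zeros):
  − (-3) · M_32   where M_32 = det([8 -7 1; 7 1 -1; 5 7 6]) = 477
det = (-1)·(-3)·(477) = 1431

1431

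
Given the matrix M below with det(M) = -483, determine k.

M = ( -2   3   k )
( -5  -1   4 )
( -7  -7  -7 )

Expanding along the column containing k, det(M) is linear in k: det(M) = (28)·k + (-259).
Set (28)·k + (-259) = -483  ⇒  (28)·k = -224  ⇒  k = -8.

k = -8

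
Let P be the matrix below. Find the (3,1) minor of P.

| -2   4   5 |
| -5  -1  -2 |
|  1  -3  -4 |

-3

Delete row 3 and column 1; the remaining 2×2 submatrix is [4 5; -1 -2].
Its determinant is 4·(-2) − 5·(-1) = -3.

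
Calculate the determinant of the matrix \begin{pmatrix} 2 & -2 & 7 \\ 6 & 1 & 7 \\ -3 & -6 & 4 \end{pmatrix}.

Expand along column 1:
  + 2 · |1 7; -6 4| = 2·(4 − (-42)) = 92
  − 6 · |-2 7; -6 4| = −6·(-8 − (-42)) = -204
  + (-3) · |-2 7; 1 7| = (-3)·(-14 − 7) = 63
Sum: (92) + (-204) + (63) = -49

-49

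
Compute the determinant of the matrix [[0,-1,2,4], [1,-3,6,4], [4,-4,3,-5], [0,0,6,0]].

-66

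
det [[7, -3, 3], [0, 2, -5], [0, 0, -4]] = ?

The determinant is -56.

The matrix is upper triangular, so the determinant is the product of the diagonal entries:
det = (7) · (2) · (-4) = -56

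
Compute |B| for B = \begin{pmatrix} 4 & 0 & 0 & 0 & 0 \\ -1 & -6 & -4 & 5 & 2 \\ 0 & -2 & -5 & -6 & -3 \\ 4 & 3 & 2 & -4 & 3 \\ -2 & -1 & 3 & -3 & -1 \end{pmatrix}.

|B| = 4708

Expand along row 1 (it has 4 zeros):
  + (4) · M_11   where M_11 = det([-6 -4 5 2; -2 -5 -6 -3; 3 2 -4 3; -1 3 -3 -1]) = 1177
det = (+1)·(4)·(1177) = 4708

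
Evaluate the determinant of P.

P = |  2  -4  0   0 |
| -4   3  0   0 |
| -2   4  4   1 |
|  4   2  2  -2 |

det(P) = 100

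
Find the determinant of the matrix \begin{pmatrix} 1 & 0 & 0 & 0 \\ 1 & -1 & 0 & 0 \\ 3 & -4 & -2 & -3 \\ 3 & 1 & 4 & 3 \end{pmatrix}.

-6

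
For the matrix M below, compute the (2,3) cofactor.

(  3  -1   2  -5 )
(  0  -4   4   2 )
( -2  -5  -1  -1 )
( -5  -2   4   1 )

Delete row 2 and column 3; the remaining 3×3 submatrix is [3 -1 -5; -2 -5 -1; -5 -2 1].
Its determinant is 77.
The cofactor carries sign (−1)^(2+3) = −1, so C_{2,3} = −(77) = -77.

-77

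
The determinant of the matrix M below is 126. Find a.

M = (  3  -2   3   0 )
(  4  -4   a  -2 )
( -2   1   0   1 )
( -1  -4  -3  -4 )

Expanding along the column containing a, det(M) is linear in a: det(M) = (-18)·a + (36).
Set (-18)·a + (36) = 126  ⇒  (-18)·a = 90  ⇒  a = -5.

a = -5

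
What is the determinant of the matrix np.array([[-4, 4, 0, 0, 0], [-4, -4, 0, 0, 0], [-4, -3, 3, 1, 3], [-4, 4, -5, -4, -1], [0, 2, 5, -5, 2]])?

3232

The matrix is block lower-triangular with a 2×2 block and a 3×3 block on the diagonal, so its determinant equals the product of the determinants of the diagonal blocks.
det of the 2×2 block = 32
det of the 3×3 block = 101
det = (32)·(101) = 3232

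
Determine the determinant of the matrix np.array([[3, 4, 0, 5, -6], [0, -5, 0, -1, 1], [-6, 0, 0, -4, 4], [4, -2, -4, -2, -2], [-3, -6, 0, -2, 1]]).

120

Expand along column 3 (it has 4 zeros):
  − (-4) · M_43   where M_43 = det([3 4 5 -6; 0 -5 -1 1; -6 0 -4 4; -3 -6 -2 1]) = 30
det = (-1)·(-4)·(30) = 120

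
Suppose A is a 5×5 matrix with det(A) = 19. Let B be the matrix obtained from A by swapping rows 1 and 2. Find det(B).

-19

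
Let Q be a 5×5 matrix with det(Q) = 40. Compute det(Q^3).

64000

det(Q^3) = (det Q)^3 = (40)^3 = 64000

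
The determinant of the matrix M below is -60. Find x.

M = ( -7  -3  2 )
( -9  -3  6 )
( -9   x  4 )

-6

Expanding along the column containing x, det(M) is linear in x: det(M) = (24)·x + (84).
Set (24)·x + (84) = -60  ⇒  (24)·x = -144  ⇒  x = -6.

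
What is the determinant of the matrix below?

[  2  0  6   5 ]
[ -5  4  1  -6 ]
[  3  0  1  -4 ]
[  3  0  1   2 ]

Expand along column 2 (it has 3 zeros):
  + (4) · M_22   where M_22 = det([2 6 5; 3 1 -4; 3 1 2]) = -96
det = (+1)·(4)·(-96) = -384

-384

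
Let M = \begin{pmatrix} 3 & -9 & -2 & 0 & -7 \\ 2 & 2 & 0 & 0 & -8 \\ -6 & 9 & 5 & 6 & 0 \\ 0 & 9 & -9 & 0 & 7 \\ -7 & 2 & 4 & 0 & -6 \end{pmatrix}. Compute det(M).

|M| = -41868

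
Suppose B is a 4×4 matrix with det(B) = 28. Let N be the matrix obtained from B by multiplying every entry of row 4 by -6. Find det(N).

Scaling one row by -6 multiplies the determinant by -6.
det(N) = (-6)·(28) = -168

-168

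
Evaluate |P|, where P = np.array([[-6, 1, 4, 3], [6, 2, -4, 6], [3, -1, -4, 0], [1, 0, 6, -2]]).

Expand along row 3 (it has 1 zero):
  + (3) · M_31   where M_31 = det([1 4 3; 2 -4 6; 0 6 -2]) = 24
  − (-1) · M_32   where M_32 = det([-6 4 3; 6 -4 6; 1 6 -2]) = 360
  + (-4) · M_33   where M_33 = det([-6 1 3; 6 2 6; 1 0 -2]) = 36
det = (+1)·(3)·(24) + (-1)·(-1)·(360) + (+1)·(-4)·(36) = 288

The determinant is 288.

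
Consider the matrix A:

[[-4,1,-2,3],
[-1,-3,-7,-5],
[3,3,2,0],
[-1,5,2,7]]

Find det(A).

Expand along row 3 (it has 1 zero):
  + (3) · M_31   where M_31 = det([1 -2 3; -3 -7 -5; 5 2 7]) = 56
  − (3) · M_32   where M_32 = det([-4 -2 3; -1 -7 -5; -1 2 7]) = 105
  + (2) · M_33   where M_33 = det([-4 1 3; -1 -3 -5; -1 5 7]) = -28
det = (+1)·(3)·(56) + (-1)·(3)·(105) + (+1)·(2)·(-28) = -203

det(A) = -203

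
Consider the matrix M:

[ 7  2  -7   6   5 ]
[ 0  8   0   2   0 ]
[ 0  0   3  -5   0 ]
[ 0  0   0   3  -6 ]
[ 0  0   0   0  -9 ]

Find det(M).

-4536

M is upper triangular, so det(M) is the product of the diagonal entries:
det = (7) · (8) · (3) · (3) · (-9) = -4536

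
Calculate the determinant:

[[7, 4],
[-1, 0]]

det = 7·0 − 4·(-1) = 0 − (-4) = 4

The determinant is 4.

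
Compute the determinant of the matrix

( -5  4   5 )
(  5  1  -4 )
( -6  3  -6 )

The determinant is 291.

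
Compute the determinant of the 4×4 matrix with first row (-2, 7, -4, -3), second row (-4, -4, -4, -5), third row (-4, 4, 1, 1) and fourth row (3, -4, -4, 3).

1707

Expand along row 1:
  + (-2) · M_11   where M_11 = det([-4 -4 -5; 4 1 1; -4 -4 3]) = 96
  − (7) · M_12   where M_12 = det([-4 -4 -5; -4 1 1; 3 -4 3]) = -153
  + (-4) · M_13   where M_13 = det([-4 -4 -5; -4 4 1; 3 -4 3]) = -144
  − (-3) · M_14   where M_14 = det([-4 -4 -4; -4 4 1; 3 -4 -4]) = 84
det = (+1)·(-2)·(96) + (-1)·(7)·(-153) + (+1)·(-4)·(-144) + (-1)·(-3)·(84) = 1707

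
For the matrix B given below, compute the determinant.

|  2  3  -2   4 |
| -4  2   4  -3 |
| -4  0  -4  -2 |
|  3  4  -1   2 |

The determinant is 400.

Expand along row 3 (it has 1 zero):
  + (-4) · M_31   where M_31 = det([3 -2 4; 2 4 -3; 4 -1 2]) = -25
  + (-4) · M_33   where M_33 = det([2 3 4; -4 2 -3; 3 4 2]) = -59
  − (-2) · M_34   where M_34 = det([2 3 -2; -4 2 4; 3 4 -1]) = 32
det = (+1)·(-4)·(-25) + (+1)·(-4)·(-59) + (-1)·(-2)·(32) = 400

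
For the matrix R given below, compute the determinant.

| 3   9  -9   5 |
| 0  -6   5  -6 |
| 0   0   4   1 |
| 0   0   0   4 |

R is upper triangular, so det(R) is the product of the diagonal entries:
det = (3) · (-6) · (4) · (4) = -288

The determinant is -288.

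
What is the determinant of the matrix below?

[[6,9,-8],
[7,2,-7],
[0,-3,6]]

The determinant is -264.

Expand along row 3:
  − (-3) · |6 -8; 7 -7| = −(-3)·(-42 − (-56)) = 42
  + 6 · |6 9; 7 2| = 6·(12 − 63) = -306
Sum: (42) + (-306) = -264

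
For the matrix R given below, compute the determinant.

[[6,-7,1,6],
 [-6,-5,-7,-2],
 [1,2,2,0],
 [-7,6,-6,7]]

Expand along row 3 (it has 1 zero):
  + (1) · M_31   where M_31 = det([-7 1 6; -5 -7 -2; 6 -6 7]) = 882
  − (2) · M_32   where M_32 = det([6 1 6; -6 -7 -2; -7 -6 7]) = -388
  + (2) · M_33   where M_33 = det([6 -7 6; -6 -5 -2; -7 6 7]) = -956
det = (+1)·(1)·(882) + (-1)·(2)·(-388) + (+1)·(2)·(-956) = -254

|R| = -254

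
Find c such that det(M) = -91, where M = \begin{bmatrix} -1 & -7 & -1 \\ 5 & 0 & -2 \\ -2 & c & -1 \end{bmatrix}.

c = 4

Expanding along the row containing c, det(M) is linear in c: det(M) = (-7)·c + (-63).
Set (-7)·c + (-63) = -91  ⇒  (-7)·c = -28  ⇒  c = 4.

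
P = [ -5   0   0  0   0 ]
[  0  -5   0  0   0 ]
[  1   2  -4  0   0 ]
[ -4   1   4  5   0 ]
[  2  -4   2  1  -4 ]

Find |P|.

2000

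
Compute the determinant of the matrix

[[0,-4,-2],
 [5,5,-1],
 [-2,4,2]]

Expand along row 1:
  − (-4) · |5 -1; -2 2| = −(-4)·(10 − 2) = 32
  + (-2) · |5 5; -2 4| = (-2)·(20 − (-10)) = -60
Sum: (32) + (-60) = -28

The determinant is -28.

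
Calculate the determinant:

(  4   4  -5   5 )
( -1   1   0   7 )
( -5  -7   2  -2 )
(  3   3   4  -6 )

Expand along row 2 (it has 1 zero):
  − (-1) · M_21   where M_21 = det([4 -5 5; -7 2 -2; 3 4 -6]) = 54
  + (1) · M_22   where M_22 = det([4 -5 5; -5 2 -2; 3 4 -6]) = 34
  + (7) · M_24   where M_24 = det([4 4 -5; -5 -7 2; 3 3 4]) = -62
det = (-1)·(-1)·(54) + (+1)·(1)·(34) + (+1)·(7)·(-62) = -346

-346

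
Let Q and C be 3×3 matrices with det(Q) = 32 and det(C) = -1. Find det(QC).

det(QC) = -32

det(QC) = det(Q)·det(C) = (32)·(-1) = -32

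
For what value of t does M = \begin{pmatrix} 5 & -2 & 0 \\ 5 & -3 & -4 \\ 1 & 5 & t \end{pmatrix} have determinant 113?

-1

Expanding along the column containing t, det(M) is linear in t: det(M) = (-5)·t + (108).
Set (-5)·t + (108) = 113  ⇒  (-5)·t = 5  ⇒  t = -1.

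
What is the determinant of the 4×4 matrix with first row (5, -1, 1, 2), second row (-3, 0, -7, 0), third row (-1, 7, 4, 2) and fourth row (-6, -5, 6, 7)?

2905

Expand along row 2 (it has 2 zeros):
  − (-3) · M_21   where M_21 = det([-1 1 2; 7 4 2; -5 6 7]) = 49
  − (-7) · M_23   where M_23 = det([5 -1 2; -1 7 2; -6 -5 7]) = 394
det = (-1)·(-3)·(49) + (-1)·(-7)·(394) = 2905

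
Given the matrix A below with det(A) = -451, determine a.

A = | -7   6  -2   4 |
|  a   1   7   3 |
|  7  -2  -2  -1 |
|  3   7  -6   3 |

-8

Expanding along the column containing a, det(A) is linear in a: det(A) = (-34)·a + (-723).
Set (-34)·a + (-723) = -451  ⇒  (-34)·a = 272  ⇒  a = -8.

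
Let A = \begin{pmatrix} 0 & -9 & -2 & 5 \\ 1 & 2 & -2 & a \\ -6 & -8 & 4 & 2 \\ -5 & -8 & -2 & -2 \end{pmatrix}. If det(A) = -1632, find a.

Expanding along the row containing a, det(A) is linear in a: det(A) = (272)·a + (544).
Set (272)·a + (544) = -1632  ⇒  (272)·a = -2176  ⇒  a = -8.

-8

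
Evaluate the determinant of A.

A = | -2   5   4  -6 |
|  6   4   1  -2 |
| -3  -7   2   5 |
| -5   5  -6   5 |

Expand along row 1:
  + (-2) · M_11   where M_11 = det([4 1 -2; -7 2 5; 5 -6 5]) = 156
  − (5) · M_12   where M_12 = det([6 1 -2; -3 2 5; -5 -6 5]) = 174
  + (4) · M_13   where M_13 = det([6 4 -2; -3 -7 5; -5 5 5]) = -300
  − (-6) · M_14   where M_14 = det([6 4 1; -3 -7 2; -5 5 -6]) = 30
det = (+1)·(-2)·(156) + (-1)·(5)·(174) + (+1)·(4)·(-300) + (-1)·(-6)·(30) = -2202

The determinant is -2202.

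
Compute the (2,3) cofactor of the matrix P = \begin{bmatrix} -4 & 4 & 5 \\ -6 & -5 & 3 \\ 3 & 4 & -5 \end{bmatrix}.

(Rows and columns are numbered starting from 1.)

28

Delete row 2 and column 3; the remaining 2×2 submatrix is [-4 4; 3 4].
Its determinant is (-4)·4 − 4·3 = -28.
The cofactor carries sign (−1)^(2+3) = −1, so C_{2,3} = −(-28) = 28.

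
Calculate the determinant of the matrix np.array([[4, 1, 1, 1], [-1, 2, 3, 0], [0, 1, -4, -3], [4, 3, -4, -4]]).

Expand along row 2 (it has 1 zero):
  − (-1) · M_21   where M_21 = det([1 1 1; 1 -4 -3; 3 -4 -4]) = 7
  + (2) · M_22   where M_22 = det([4 1 1; 0 -4 -3; 4 -4 -4]) = 20
  − (3) · M_23   where M_23 = det([4 1 1; 0 1 -3; 4 3 -4]) = 4
det = (-1)·(-1)·(7) + (+1)·(2)·(20) + (-1)·(3)·(4) = 35

35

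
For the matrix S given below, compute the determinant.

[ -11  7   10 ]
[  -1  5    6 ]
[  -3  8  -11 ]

det(S) = 1000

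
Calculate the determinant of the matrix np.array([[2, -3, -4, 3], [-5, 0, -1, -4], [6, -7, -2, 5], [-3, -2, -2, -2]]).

The determinant is -14.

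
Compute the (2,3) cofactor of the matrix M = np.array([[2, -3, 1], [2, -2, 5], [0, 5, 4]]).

Delete row 2 and column 3; the remaining 2×2 submatrix is [2 -3; 0 5].
Its determinant is 2·5 − (-3)·0 = 10.
The cofactor carries sign (−1)^(2+3) = −1, so C_{2,3} = −(10) = -10.

-10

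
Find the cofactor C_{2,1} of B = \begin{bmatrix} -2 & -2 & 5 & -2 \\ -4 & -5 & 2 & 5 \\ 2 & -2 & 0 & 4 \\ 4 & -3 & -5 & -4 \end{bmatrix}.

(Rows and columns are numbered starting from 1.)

The cofactor is 160.

Delete row 2 and column 1; the remaining 3×3 submatrix is [-2 5 -2; -2 0 4; -3 -5 -4].
Its determinant is -160.
The cofactor carries sign (−1)^(2+1) = −1, so C_{2,1} = −(-160) = 160.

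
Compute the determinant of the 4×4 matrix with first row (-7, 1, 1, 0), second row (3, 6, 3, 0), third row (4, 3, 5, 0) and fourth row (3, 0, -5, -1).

Expand along column 4 (it has 3 zeros):
  + (-1) · M_44   where M_44 = det([-7 1 1; 3 6 3; 4 3 5]) = -165
det = (+1)·(-1)·(-165) = 165

165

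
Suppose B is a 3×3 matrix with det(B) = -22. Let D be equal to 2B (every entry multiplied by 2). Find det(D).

For a 3×3 matrix, det(2B) = 2^3·det(B) = 8·det(B).
det(D) = (8)·(-22) = -176

The determinant is -176.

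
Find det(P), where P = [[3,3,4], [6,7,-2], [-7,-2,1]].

Expand along column 1:
  + 3 · |7 -2; -2 1| = 3·(7 − 4) = 9
  − 6 · |3 4; -2 1| = −6·(3 − (-8)) = -66
  + (-7) · |3 4; 7 -2| = (-7)·(-6 − 28) = 238
Sum: (9) + (-66) + (238) = 181

det(P) = 181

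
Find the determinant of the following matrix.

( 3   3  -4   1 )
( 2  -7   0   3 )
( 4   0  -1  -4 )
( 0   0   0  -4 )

The determinant is 340.

Expand along row 4 (it has 3 zeros):
  + (-4) · M_44   where M_44 = det([3 3 -4; 2 -7 0; 4 0 -1]) = -85
det = (+1)·(-4)·(-85) = 340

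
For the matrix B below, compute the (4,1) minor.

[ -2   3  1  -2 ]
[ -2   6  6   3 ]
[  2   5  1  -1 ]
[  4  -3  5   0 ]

42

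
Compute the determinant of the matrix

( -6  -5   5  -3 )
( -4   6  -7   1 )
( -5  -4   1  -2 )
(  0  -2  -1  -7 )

Expand along row 4 (it has 1 zero):
  + (-2) · M_42   where M_42 = det([-6 5 -3; -4 -7 1; -5 1 -2]) = -26
  − (-1) · M_43   where M_43 = det([-6 -5 -3; -4 6 1; -5 -4 -2]) = -25
  + (-7) · M_44   where M_44 = det([-6 -5 5; -4 6 -7; -5 -4 1]) = 167
det = (+1)·(-2)·(-26) + (-1)·(-1)·(-25) + (+1)·(-7)·(167) = -1142

-1142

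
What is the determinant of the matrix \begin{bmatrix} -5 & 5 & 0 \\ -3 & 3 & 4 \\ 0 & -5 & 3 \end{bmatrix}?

-100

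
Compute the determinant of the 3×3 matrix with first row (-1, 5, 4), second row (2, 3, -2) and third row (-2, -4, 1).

The determinant is 7.

Expand along column 1:
  + (-1) · |3 -2; -4 1| = (-1)·(3 − 8) = 5
  − 2 · |5 4; -4 1| = −2·(5 − (-16)) = -42
  + (-2) · |5 4; 3 -2| = (-2)·(-10 − 12) = 44
Sum: (5) + (-42) + (44) = 7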